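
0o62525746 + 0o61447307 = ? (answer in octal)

Add column by column in base 8, right to left:
  6+7 = 5 carry 1
  4+0+1 = 5
  7+3 = 2 carry 1
  5+7+1 = 5 carry 1
  2+4+1 = 7
  5+4 = 1 carry 1
  2+1+1 = 4
  6+6 = 4 carry 1
  final carry 1

0o144175255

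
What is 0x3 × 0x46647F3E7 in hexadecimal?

0xD32D7DBB5

Multiply each base-16 digit by 3, carrying:
  7×3 = 21 → write 5 carry 1
  E×3+1 = 43 → write B carry 2
  3×3+2 = 11 → write B
  F×3 = 45 → write D carry 2
  7×3+2 = 23 → write 7 carry 1
  4×3+1 = 13 → write D
  6×3 = 18 → write 2 carry 1
  6×3+1 = 19 → write 3 carry 1
  4×3+1 = 13 → write D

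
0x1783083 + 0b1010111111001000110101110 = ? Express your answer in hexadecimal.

0b1010111111001000110101110 = 0x15f91ae in hexadecimal.
Add column by column in base 16, right to left:
  3+e = 1 carry 1
  8+a+1 = 3 carry 1
  0+1+1 = 2
  3+9 = c
  8+f = 7 carry 1
  7+5+1 = d
  1+1 = 2

0x2d7c231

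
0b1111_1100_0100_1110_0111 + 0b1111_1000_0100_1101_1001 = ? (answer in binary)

0b111110100100111000000

Add column by column in base 2, right to left:
  1+1 = 0 carry 1
  1+0+1 = 0 carry 1
  1+0+1 = 0 carry 1
  0+1+1 = 0 carry 1
  0+1+1 = 0 carry 1
  1+0+1 = 0 carry 1
  1+1+1 = 1 carry 1
  1+1+1 = 1 carry 1
  0+0+1 = 1
  0+0 = 0
  1+1 = 0 carry 1
  0+0+1 = 1
  0+0 = 0
  0+0 = 0
  1+0 = 1
  1+1 = 0 carry 1
  1+1+1 = 1 carry 1
  1+1+1 = 1 carry 1
  1+1+1 = 1 carry 1
  1+1+1 = 1 carry 1
  final carry 1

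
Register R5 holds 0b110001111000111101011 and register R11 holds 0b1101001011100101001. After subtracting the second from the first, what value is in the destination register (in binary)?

Subtract column by column in base 2:
  1-1 → 0
  1-0 → 1
  0-0 → 0
  1-1 → 0
  0-0 → 0
  1-1 → 0
  1-0 → 1
  1-0 → 1
  1-1 → 0
  0-1 → 1 (borrow)
  0-1-1 → 0 (borrow)
  0-0-1 → 1 (borrow)
  1-1-1 → 1 (borrow)
  1-0-1 → 0
  1-0 → 1
  1-1 → 0
  0-0 → 0
  0-1 → 1 (borrow)
  0-1-1 → 0 (borrow)
  1-0-1 → 0
  1-0 → 1

0b100100101101011000010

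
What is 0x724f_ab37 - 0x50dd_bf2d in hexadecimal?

0x2171ec0a

Subtract column by column in base 16:
  7-d → a (borrow)
  3-2-1 → 0
  b-f → c (borrow)
  a-b-1 → e (borrow)
  f-d-1 → 1
  4-d → 7 (borrow)
  2-0-1 → 1
  7-5 → 2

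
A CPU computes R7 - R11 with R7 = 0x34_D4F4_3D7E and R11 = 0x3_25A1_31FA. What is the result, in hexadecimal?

Subtract column by column in base 16:
  E-A → 4
  7-F → 8 (borrow)
  D-1-1 → B
  3-3 → 0
  4-1 → 3
  F-A → 5
  4-5 → F (borrow)
  D-2-1 → A
  4-3 → 1
  3-0 → 3

0x31AF530B84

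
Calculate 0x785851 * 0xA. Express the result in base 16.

Multiply each base-16 digit by 10, carrying:
  1×10 = 10 → write A
  5×10 = 50 → write 2 carry 3
  8×10+3 = 83 → write 3 carry 5
  5×10+5 = 55 → write 7 carry 3
  8×10+3 = 83 → write 3 carry 5
  7×10+5 = 75 → write B carry 4
  remaining carry: 4

0x4B3732A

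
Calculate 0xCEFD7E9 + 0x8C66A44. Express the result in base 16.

Add column by column in base 16, right to left:
  9+4 = D
  E+4 = 2 carry 1
  7+A+1 = 2 carry 1
  D+6+1 = 4 carry 1
  F+6+1 = 6 carry 1
  E+C+1 = B carry 1
  C+8+1 = 5 carry 1
  final carry 1

0x15B6422D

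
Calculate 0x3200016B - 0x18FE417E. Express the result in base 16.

0x1901BFED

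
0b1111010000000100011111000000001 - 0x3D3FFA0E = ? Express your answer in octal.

0o7460441763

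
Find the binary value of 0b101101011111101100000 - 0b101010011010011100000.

Subtract column by column in base 2:
  0-0 → 0
  0-0 → 0
  0-0 → 0
  0-0 → 0
  0-0 → 0
  1-1 → 0
  1-1 → 0
  0-1 → 1 (borrow)
  1-0-1 → 0
  1-0 → 1
  1-1 → 0
  1-0 → 1
  1-1 → 0
  1-1 → 0
  0-0 → 0
  1-0 → 1
  0-1 → 1 (borrow)
  1-0-1 → 0
  1-1 → 0
  0-0 → 0
  1-1 → 0

0b11000101010000000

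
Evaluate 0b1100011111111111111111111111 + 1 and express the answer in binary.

0b1100100000000000000000000000

The trailing 23 digits are 1 (max in base 2), so adding 1 cascades: they roll to 0 and the next digit up increments.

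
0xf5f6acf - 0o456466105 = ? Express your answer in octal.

0xf5f6acf = 0o1727665317 in octal.
Subtract column by column in base 8:
  7-5 → 2
  1-0 → 1
  3-1 → 2
  5-6 → 7 (borrow)
  6-6-1 → 7 (borrow)
  6-4-1 → 1
  7-6 → 1
  2-5 → 5 (borrow)
  7-4-1 → 2
  1-0 → 1

0o1251177212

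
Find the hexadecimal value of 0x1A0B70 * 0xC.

Multiply each base-16 digit by 12, carrying:
  0×12 = 0 → write 0
  7×12 = 84 → write 4 carry 5
  B×12+5 = 137 → write 9 carry 8
  0×12+8 = 8 → write 8
  A×12 = 120 → write 8 carry 7
  1×12+7 = 19 → write 3 carry 1
  remaining carry: 1

0x1388940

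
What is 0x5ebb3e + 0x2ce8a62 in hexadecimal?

Add column by column in base 16, right to left:
  e+2 = 0 carry 1
  3+6+1 = a
  b+a = 5 carry 1
  b+8+1 = 4 carry 1
  e+e+1 = d carry 1
  5+c+1 = 2 carry 1
  0+2+1 = 3

0x32d45a0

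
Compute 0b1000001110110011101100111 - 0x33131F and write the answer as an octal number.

0o65052110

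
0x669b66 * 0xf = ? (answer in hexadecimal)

Multiply each base-16 digit by 15, carrying:
  6×15 = 90 → write a carry 5
  6×15+5 = 95 → write f carry 5
  b×15+5 = 170 → write a carry 10
  9×15+10 = 145 → write 1 carry 9
  6×15+9 = 99 → write 3 carry 6
  6×15+6 = 96 → write 0 carry 6
  remaining carry: 6

0x6031afa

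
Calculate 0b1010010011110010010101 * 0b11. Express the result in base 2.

Multiply each base-2 digit by 3, carrying:
  1×3 = 3 → write 1 carry 1
  0×3+1 = 1 → write 1
  1×3 = 3 → write 1 carry 1
  0×3+1 = 1 → write 1
  1×3 = 3 → write 1 carry 1
  0×3+1 = 1 → write 1
  0×3 = 0 → write 0
  1×3 = 3 → write 1 carry 1
  0×3+1 = 1 → write 1
  0×3 = 0 → write 0
  1×3 = 3 → write 1 carry 1
  1×3+1 = 4 → write 0 carry 2
  1×3+2 = 5 → write 1 carry 2
  1×3+2 = 5 → write 1 carry 2
  0×3+2 = 2 → write 0 carry 1
  0×3+1 = 1 → write 1
  1×3 = 3 → write 1 carry 1
  0×3+1 = 1 → write 1
  0×3 = 0 → write 0
  1×3 = 3 → write 1 carry 1
  0×3+1 = 1 → write 1
  1×3 = 3 → write 1 carry 1
  remaining carry: 1

0b11110111011010110111111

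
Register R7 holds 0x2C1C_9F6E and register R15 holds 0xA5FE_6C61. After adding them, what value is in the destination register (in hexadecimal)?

0xD21B0BCF

Add column by column in base 16, right to left:
  E+1 = F
  6+6 = C
  F+C = B carry 1
  9+6+1 = 0 carry 1
  C+E+1 = B carry 1
  1+F+1 = 1 carry 1
  C+5+1 = 2 carry 1
  2+A+1 = D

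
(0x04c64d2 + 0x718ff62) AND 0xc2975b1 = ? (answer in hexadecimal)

Add column by column in base 16, right to left:
  2+2 = 4
  d+6 = 3 carry 1
  4+f+1 = 4 carry 1
  6+f+1 = 6 carry 1
  c+8+1 = 5 carry 1
  4+1+1 = 6
  0+7 = 7
Sum = 0x7656434; now AND with 0xc2975b1:
  7&c=4, 6&2=2, 5&9=1, 6&7=6, 4&5=4, 3&b=3, 4&1=0

0x4216430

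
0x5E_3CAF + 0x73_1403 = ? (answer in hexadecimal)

0xD150B2

Add column by column in base 16, right to left:
  F+3 = 2 carry 1
  A+0+1 = B
  C+4 = 0 carry 1
  3+1+1 = 5
  E+3 = 1 carry 1
  5+7+1 = D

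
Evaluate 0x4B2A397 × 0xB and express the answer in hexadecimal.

Multiply each base-16 digit by 11, carrying:
  7×11 = 77 → write D carry 4
  9×11+4 = 103 → write 7 carry 6
  3×11+6 = 39 → write 7 carry 2
  A×11+2 = 112 → write 0 carry 7
  2×11+7 = 29 → write D carry 1
  B×11+1 = 122 → write A carry 7
  4×11+7 = 51 → write 3 carry 3
  remaining carry: 3

0x33AD077D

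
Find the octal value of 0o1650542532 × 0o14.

0o25750240070

Multiply each base-8 digit by 12, carrying:
  2×12 = 24 → write 0 carry 3
  3×12+3 = 39 → write 7 carry 4
  5×12+4 = 64 → write 0 carry 8
  2×12+8 = 32 → write 0 carry 4
  4×12+4 = 52 → write 4 carry 6
  5×12+6 = 66 → write 2 carry 8
  0×12+8 = 8 → write 0 carry 1
  5×12+1 = 61 → write 5 carry 7
  6×12+7 = 79 → write 7 carry 9
  1×12+9 = 21 → write 5 carry 2
  remaining carry: 2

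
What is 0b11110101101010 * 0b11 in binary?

0b1011100000111110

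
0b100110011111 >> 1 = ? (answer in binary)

0b10011001111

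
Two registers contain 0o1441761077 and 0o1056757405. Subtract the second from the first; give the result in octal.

0o363001472

Subtract column by column in base 8:
  7-5 → 2
  7-0 → 7
  0-4 → 4 (borrow)
  1-7-1 → 1 (borrow)
  6-5-1 → 0
  7-7 → 0
  1-6 → 3 (borrow)
  4-5-1 → 6 (borrow)
  4-0-1 → 3
  1-1 → 0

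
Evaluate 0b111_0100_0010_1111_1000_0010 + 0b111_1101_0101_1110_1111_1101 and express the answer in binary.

0b111100011000111001111111

Add column by column in base 2, right to left:
  0+1 = 1
  1+0 = 1
  0+1 = 1
  0+1 = 1
  0+1 = 1
  0+1 = 1
  0+1 = 1
  1+1 = 0 carry 1
  1+0+1 = 0 carry 1
  1+1+1 = 1 carry 1
  1+1+1 = 1 carry 1
  1+1+1 = 1 carry 1
  0+1+1 = 0 carry 1
  1+0+1 = 0 carry 1
  0+1+1 = 0 carry 1
  0+0+1 = 1
  0+1 = 1
  0+0 = 0
  1+1 = 0 carry 1
  0+1+1 = 0 carry 1
  1+1+1 = 1 carry 1
  1+1+1 = 1 carry 1
  1+1+1 = 1 carry 1
  final carry 1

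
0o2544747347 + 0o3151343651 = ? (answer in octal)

Add column by column in base 8, right to left:
  7+1 = 0 carry 1
  4+5+1 = 2 carry 1
  3+6+1 = 2 carry 1
  7+3+1 = 3 carry 1
  4+4+1 = 1 carry 1
  7+3+1 = 3 carry 1
  4+1+1 = 6
  4+5 = 1 carry 1
  5+1+1 = 7
  2+3 = 5

0o5716313220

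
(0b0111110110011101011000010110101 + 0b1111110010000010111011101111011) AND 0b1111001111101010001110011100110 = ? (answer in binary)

0b111001000100000000100000100000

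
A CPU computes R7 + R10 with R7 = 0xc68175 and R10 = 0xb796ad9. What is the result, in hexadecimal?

0xc3fec4e

Add column by column in base 16, right to left:
  5+9 = e
  7+d = 4 carry 1
  1+a+1 = c
  8+6 = e
  6+9 = f
  c+7 = 3 carry 1
  0+b+1 = c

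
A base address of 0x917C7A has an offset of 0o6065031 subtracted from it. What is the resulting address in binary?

0x917C7A = 0b100100010111110001111010 in binary.
0o6065031 = 0b110000110101000011001 in binary.
Subtract column by column in base 2:
  0-1 → 1 (borrow)
  1-0-1 → 0
  0-0 → 0
  1-1 → 0
  1-1 → 0
  1-0 → 1
  1-0 → 1
  0-0 → 0
  0-0 → 0
  0-1 → 1 (borrow)
  1-0-1 → 0
  1-1 → 0
  1-0 → 1
  1-1 → 0
  1-1 → 0
  0-0 → 0
  1-0 → 1
  0-0 → 0
  0-0 → 0
  0-1 → 1 (borrow)
  1-1-1 → 1 (borrow)
  0-0-1 → 1 (borrow)
  0-0-1 → 1 (borrow)
  1-0-1 → 0

0b11110010001001001100001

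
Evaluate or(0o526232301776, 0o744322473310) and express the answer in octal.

0o766332773776

OR each oct digit independently (no carries):
  5|7=7, 2|4=6, 6|4=6, 2|3=3, 3|2=3, 2|2=2, 3|4=7, 0|7=7, 1|3=3, 7|3=7, 7|1=7, 6|0=6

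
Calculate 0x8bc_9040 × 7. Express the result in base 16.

0x3d27f1c0

Multiply each base-16 digit by 7, carrying:
  0×7 = 0 → write 0
  4×7 = 28 → write c carry 1
  0×7+1 = 1 → write 1
  9×7 = 63 → write f carry 3
  c×7+3 = 87 → write 7 carry 5
  b×7+5 = 82 → write 2 carry 5
  8×7+5 = 61 → write d carry 3
  remaining carry: 3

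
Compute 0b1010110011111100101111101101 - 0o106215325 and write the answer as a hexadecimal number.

0x9b6b118

0b1010110011111100101111101101 = 0xacfcbed in hexadecimal.
0o106215325 = 0x1191ad5 in hexadecimal.
Subtract column by column in base 16:
  d-5 → 8
  e-d → 1
  b-a → 1
  c-1 → b
  f-9 → 6
  c-1 → b
  a-1 → 9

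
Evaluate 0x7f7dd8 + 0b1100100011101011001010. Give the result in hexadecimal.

0b1100100011101011001010 = 0x323aca in hexadecimal.
Add column by column in base 16, right to left:
  8+a = 2 carry 1
  d+c+1 = a carry 1
  d+a+1 = 8 carry 1
  7+3+1 = b
  f+2 = 1 carry 1
  7+3+1 = b

0xb1b8a2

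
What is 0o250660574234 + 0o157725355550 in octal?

0o430606152004

Add column by column in base 8, right to left:
  4+0 = 4
  3+5 = 0 carry 1
  2+5+1 = 0 carry 1
  4+5+1 = 2 carry 1
  7+5+1 = 5 carry 1
  5+3+1 = 1 carry 1
  0+5+1 = 6
  6+2 = 0 carry 1
  6+7+1 = 6 carry 1
  0+7+1 = 0 carry 1
  5+5+1 = 3 carry 1
  2+1+1 = 4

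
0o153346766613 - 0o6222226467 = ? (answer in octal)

0o145124540124

Subtract column by column in base 8:
  3-7 → 4 (borrow)
  1-6-1 → 2 (borrow)
  6-4-1 → 1
  6-6 → 0
  6-2 → 4
  7-2 → 5
  6-2 → 4
  4-2 → 2
  3-2 → 1
  3-6 → 5 (borrow)
  5-0-1 → 4
  1-0 → 1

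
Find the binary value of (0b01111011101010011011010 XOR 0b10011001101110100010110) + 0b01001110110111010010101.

0b100110000111100001100001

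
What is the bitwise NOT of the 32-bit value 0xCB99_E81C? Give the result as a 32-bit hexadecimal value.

0x346617E3

Each hex digit d becomes F−d:
  C→3, B→4, 9→6, 9→6, E→1, 8→7, 1→E, C→3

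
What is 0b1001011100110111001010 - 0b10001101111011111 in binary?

Subtract column by column in base 2:
  0-1 → 1 (borrow)
  1-1-1 → 1 (borrow)
  0-1-1 → 0 (borrow)
  1-1-1 → 1 (borrow)
  0-1-1 → 0 (borrow)
  0-0-1 → 1 (borrow)
  1-1-1 → 1 (borrow)
  1-1-1 → 1 (borrow)
  1-1-1 → 1 (borrow)
  0-1-1 → 0 (borrow)
  1-0-1 → 0
  1-1 → 0
  0-1 → 1 (borrow)
  0-0-1 → 1 (borrow)
  1-0-1 → 0
  1-0 → 1
  1-1 → 0
  0-0 → 0
  1-0 → 1
  0-0 → 0
  0-0 → 0
  1-0 → 1

0b1001001011000111101011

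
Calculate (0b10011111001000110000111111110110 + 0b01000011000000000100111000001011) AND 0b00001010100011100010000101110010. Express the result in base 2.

0b10000000100000000000000000

Add column by column in base 2, right to left:
  0+1 = 1
  1+1 = 0 carry 1
  1+0+1 = 0 carry 1
  0+1+1 = 0 carry 1
  1+0+1 = 0 carry 1
  1+0+1 = 0 carry 1
  1+0+1 = 0 carry 1
  1+0+1 = 0 carry 1
  1+0+1 = 0 carry 1
  1+1+1 = 1 carry 1
  1+1+1 = 1 carry 1
  1+1+1 = 1 carry 1
  0+0+1 = 1
  0+0 = 0
  0+1 = 1
  0+0 = 0
  1+0 = 1
  1+0 = 1
  0+0 = 0
  0+0 = 0
  0+0 = 0
  1+0 = 1
  0+0 = 0
  0+0 = 0
  1+1 = 0 carry 1
  1+1+1 = 1 carry 1
  1+0+1 = 0 carry 1
  1+0+1 = 0 carry 1
  1+0+1 = 0 carry 1
  0+0+1 = 1
  0+1 = 1
  1+0 = 1
Sum = 0b11100010001000110101111000000001; now AND with 0b00001010100011100010000101110010:
  11100010001000110101111000000001
& 00001010100011100010000101110010
= 00000010000000100000000000000000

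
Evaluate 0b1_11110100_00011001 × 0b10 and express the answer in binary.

0b111110100000110010

Multiply each base-2 digit by 2, carrying:
  1×2 = 2 → write 0 carry 1
  0×2+1 = 1 → write 1
  0×2 = 0 → write 0
  1×2 = 2 → write 0 carry 1
  1×2+1 = 3 → write 1 carry 1
  0×2+1 = 1 → write 1
  0×2 = 0 → write 0
  0×2 = 0 → write 0
  0×2 = 0 → write 0
  0×2 = 0 → write 0
  1×2 = 2 → write 0 carry 1
  0×2+1 = 1 → write 1
  1×2 = 2 → write 0 carry 1
  1×2+1 = 3 → write 1 carry 1
  1×2+1 = 3 → write 1 carry 1
  1×2+1 = 3 → write 1 carry 1
  1×2+1 = 3 → write 1 carry 1
  remaining carry: 1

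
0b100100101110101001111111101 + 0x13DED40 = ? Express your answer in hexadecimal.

0b100100101110101001111111101 = 0x49753FD in hexadecimal.
Add column by column in base 16, right to left:
  D+0 = D
  F+4 = 3 carry 1
  3+D+1 = 1 carry 1
  5+E+1 = 4 carry 1
  7+D+1 = 5 carry 1
  9+3+1 = D
  4+1 = 5

0x5D5413D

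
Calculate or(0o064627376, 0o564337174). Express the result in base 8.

OR each oct digit independently (no carries):
  0|5=5, 6|6=6, 4|4=4, 6|3=7, 2|3=3, 7|7=7, 3|1=3, 7|7=7, 6|4=6

0o564737376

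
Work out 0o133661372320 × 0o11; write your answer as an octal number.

Multiply each base-8 digit by 9, carrying:
  0×9 = 0 → write 0
  2×9 = 18 → write 2 carry 2
  3×9+2 = 29 → write 5 carry 3
  2×9+3 = 21 → write 5 carry 2
  7×9+2 = 65 → write 1 carry 8
  3×9+8 = 35 → write 3 carry 4
  1×9+4 = 13 → write 5 carry 1
  6×9+1 = 55 → write 7 carry 6
  6×9+6 = 60 → write 4 carry 7
  3×9+7 = 34 → write 2 carry 4
  3×9+4 = 31 → write 7 carry 3
  1×9+3 = 12 → write 4 carry 1
  remaining carry: 1

0o1472475315520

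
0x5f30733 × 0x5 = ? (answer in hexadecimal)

Multiply each base-16 digit by 5, carrying:
  3×5 = 15 → write f
  3×5 = 15 → write f
  7×5 = 35 → write 3 carry 2
  0×5+2 = 2 → write 2
  3×5 = 15 → write f
  f×5 = 75 → write b carry 4
  5×5+4 = 29 → write d carry 1
  remaining carry: 1

0x1dbf23ff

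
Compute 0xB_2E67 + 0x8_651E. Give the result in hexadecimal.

Add column by column in base 16, right to left:
  7+E = 5 carry 1
  6+1+1 = 8
  E+5 = 3 carry 1
  2+6+1 = 9
  B+8 = 3 carry 1
  final carry 1

0x139385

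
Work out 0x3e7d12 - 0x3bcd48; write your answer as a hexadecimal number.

0x2afca

Subtract column by column in base 16:
  2-8 → a (borrow)
  1-4-1 → c (borrow)
  d-d-1 → f (borrow)
  7-c-1 → a (borrow)
  e-b-1 → 2
  3-3 → 0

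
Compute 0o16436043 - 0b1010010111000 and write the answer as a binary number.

0o16436043 = 0b1110100011110000100011 in binary.
Subtract column by column in base 2:
  1-0 → 1
  1-0 → 1
  0-0 → 0
  0-1 → 1 (borrow)
  0-1-1 → 0 (borrow)
  1-1-1 → 1 (borrow)
  0-0-1 → 1 (borrow)
  0-1-1 → 0 (borrow)
  0-0-1 → 1 (borrow)
  0-0-1 → 1 (borrow)
  1-1-1 → 1 (borrow)
  1-0-1 → 0
  1-1 → 0
  1-0 → 1
  0-0 → 0
  0-0 → 0
  0-0 → 0
  1-0 → 1
  0-0 → 0
  1-0 → 1
  1-0 → 1
  1-0 → 1

0b1110100010011101101011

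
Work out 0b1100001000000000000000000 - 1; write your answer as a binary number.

The trailing 18 digits are 0, so subtracting 1 borrows through: they become 1 and the next digit up decrements.

0b1100000111111111111111111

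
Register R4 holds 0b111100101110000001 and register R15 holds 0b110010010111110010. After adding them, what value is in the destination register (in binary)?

Add column by column in base 2, right to left:
  1+0 = 1
  0+1 = 1
  0+0 = 0
  0+0 = 0
  0+1 = 1
  0+1 = 1
  0+1 = 1
  1+1 = 0 carry 1
  1+1+1 = 1 carry 1
  1+0+1 = 0 carry 1
  0+1+1 = 0 carry 1
  1+0+1 = 0 carry 1
  0+0+1 = 1
  0+1 = 1
  1+0 = 1
  1+0 = 1
  1+1 = 0 carry 1
  1+1+1 = 1 carry 1
  final carry 1

0b1101111000101110011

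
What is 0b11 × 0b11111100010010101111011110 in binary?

0b1011110100111000001110011010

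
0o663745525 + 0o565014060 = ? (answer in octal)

0o1450761605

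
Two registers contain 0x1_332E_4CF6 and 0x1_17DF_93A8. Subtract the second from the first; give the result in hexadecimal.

0x1B4EB94E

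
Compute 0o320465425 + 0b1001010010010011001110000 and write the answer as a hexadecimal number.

0o320465425 = 0x3426B15 in hexadecimal.
0b1001010010010011001110000 = 0x1292670 in hexadecimal.
Add column by column in base 16, right to left:
  5+0 = 5
  1+7 = 8
  B+6 = 1 carry 1
  6+2+1 = 9
  2+9 = B
  4+2 = 6
  3+1 = 4

0x46B9185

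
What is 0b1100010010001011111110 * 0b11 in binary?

Multiply each base-2 digit by 3, carrying:
  0×3 = 0 → write 0
  1×3 = 3 → write 1 carry 1
  1×3+1 = 4 → write 0 carry 2
  1×3+2 = 5 → write 1 carry 2
  1×3+2 = 5 → write 1 carry 2
  1×3+2 = 5 → write 1 carry 2
  1×3+2 = 5 → write 1 carry 2
  1×3+2 = 5 → write 1 carry 2
  0×3+2 = 2 → write 0 carry 1
  1×3+1 = 4 → write 0 carry 2
  0×3+2 = 2 → write 0 carry 1
  0×3+1 = 1 → write 1
  0×3 = 0 → write 0
  1×3 = 3 → write 1 carry 1
  0×3+1 = 1 → write 1
  0×3 = 0 → write 0
  1×3 = 3 → write 1 carry 1
  0×3+1 = 1 → write 1
  0×3 = 0 → write 0
  0×3 = 0 → write 0
  1×3 = 3 → write 1 carry 1
  1×3+1 = 4 → write 0 carry 2
  remaining carry: 10

0b100100110110100011111010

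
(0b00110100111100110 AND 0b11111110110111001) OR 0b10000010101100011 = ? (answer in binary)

0b10110110111100011

0b00110100111100110 AND 0b11111110110111001 = 0b00110100110100000.
Then OR with 0b10000010101100011.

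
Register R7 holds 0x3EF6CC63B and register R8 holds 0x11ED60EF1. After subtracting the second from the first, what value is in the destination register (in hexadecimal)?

0x2D096B74A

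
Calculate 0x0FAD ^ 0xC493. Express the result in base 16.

0xCB3E

XOR each hex digit independently (no carries):
  0^C=C, F^4=B, A^9=3, D^3=E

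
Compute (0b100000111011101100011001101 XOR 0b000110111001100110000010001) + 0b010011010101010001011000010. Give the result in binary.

First 0b100000111011101100011001101 XOR 0b000110111001100110000010001 = 0b100110000010001010011011100.
Add column by column in base 2, right to left:
  0+0 = 0
  0+1 = 1
  1+0 = 1
  1+0 = 1
  1+0 = 1
  0+0 = 0
  1+1 = 0 carry 1
  1+1+1 = 1 carry 1
  0+0+1 = 1
  0+1 = 1
  1+0 = 1
  0+0 = 0
  1+0 = 1
  0+1 = 1
  0+0 = 0
  0+1 = 1
  1+0 = 1
  0+1 = 1
  0+0 = 0
  0+1 = 1
  0+0 = 0
  0+1 = 1
  1+1 = 0 carry 1
  1+0+1 = 0 carry 1
  0+0+1 = 1
  0+1 = 1
  1+0 = 1

0b111001010111011011110011110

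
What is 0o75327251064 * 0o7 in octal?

0o655743237554

Multiply each base-8 digit by 7, carrying:
  4×7 = 28 → write 4 carry 3
  6×7+3 = 45 → write 5 carry 5
  0×7+5 = 5 → write 5
  1×7 = 7 → write 7
  5×7 = 35 → write 3 carry 4
  2×7+4 = 18 → write 2 carry 2
  7×7+2 = 51 → write 3 carry 6
  2×7+6 = 20 → write 4 carry 2
  3×7+2 = 23 → write 7 carry 2
  5×7+2 = 37 → write 5 carry 4
  7×7+4 = 53 → write 5 carry 6
  remaining carry: 6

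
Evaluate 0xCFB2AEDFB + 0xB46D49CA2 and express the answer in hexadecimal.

Add column by column in base 16, right to left:
  B+2 = D
  F+A = 9 carry 1
  D+C+1 = A carry 1
  E+9+1 = 8 carry 1
  A+4+1 = F
  2+D = F
  B+6 = 1 carry 1
  F+4+1 = 4 carry 1
  C+B+1 = 8 carry 1
  final carry 1

0x1841FF8A9D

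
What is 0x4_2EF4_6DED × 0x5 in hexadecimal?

0x14EAC625A1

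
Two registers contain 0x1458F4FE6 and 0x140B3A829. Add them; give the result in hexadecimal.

0x28642F80F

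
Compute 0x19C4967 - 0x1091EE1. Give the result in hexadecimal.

Subtract column by column in base 16:
  7-1 → 6
  6-E → 8 (borrow)
  9-E-1 → A (borrow)
  4-1-1 → 2
  C-9 → 3
  9-0 → 9
  1-1 → 0

0x932A86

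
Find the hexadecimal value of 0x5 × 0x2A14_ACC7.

Multiply each base-16 digit by 5, carrying:
  7×5 = 35 → write 3 carry 2
  C×5+2 = 62 → write E carry 3
  C×5+3 = 63 → write F carry 3
  A×5+3 = 53 → write 5 carry 3
  4×5+3 = 23 → write 7 carry 1
  1×5+1 = 6 → write 6
  A×5 = 50 → write 2 carry 3
  2×5+3 = 13 → write D

0xD2675FE3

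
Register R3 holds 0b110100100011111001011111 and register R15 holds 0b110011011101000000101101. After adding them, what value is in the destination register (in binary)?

0b1101000000000111010001100

Add column by column in base 2, right to left:
  1+1 = 0 carry 1
  1+0+1 = 0 carry 1
  1+1+1 = 1 carry 1
  1+1+1 = 1 carry 1
  1+0+1 = 0 carry 1
  0+1+1 = 0 carry 1
  1+0+1 = 0 carry 1
  0+0+1 = 1
  0+0 = 0
  1+0 = 1
  1+0 = 1
  1+0 = 1
  1+1 = 0 carry 1
  1+0+1 = 0 carry 1
  0+1+1 = 0 carry 1
  0+1+1 = 0 carry 1
  0+1+1 = 0 carry 1
  1+0+1 = 0 carry 1
  0+1+1 = 0 carry 1
  0+1+1 = 0 carry 1
  1+0+1 = 0 carry 1
  0+0+1 = 1
  1+1 = 0 carry 1
  1+1+1 = 1 carry 1
  final carry 1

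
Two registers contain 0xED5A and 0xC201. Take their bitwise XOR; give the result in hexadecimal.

0x2F5B

XOR each hex digit independently (no carries):
  E^C=2, D^2=F, 5^0=5, A^1=B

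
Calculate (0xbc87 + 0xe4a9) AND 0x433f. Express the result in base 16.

0x130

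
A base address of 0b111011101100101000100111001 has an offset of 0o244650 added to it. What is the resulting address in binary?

0b111011101111001101011100001

0o244650 = 0b10100100110101000 in binary.
Add column by column in base 2, right to left:
  1+0 = 1
  0+0 = 0
  0+0 = 0
  1+1 = 0 carry 1
  1+0+1 = 0 carry 1
  1+1+1 = 1 carry 1
  0+0+1 = 1
  0+1 = 1
  1+1 = 0 carry 1
  0+0+1 = 1
  0+0 = 0
  0+1 = 1
  1+0 = 1
  0+0 = 0
  1+1 = 0 carry 1
  0+0+1 = 1
  0+1 = 1
  1+0 = 1
  1+0 = 1
  0+0 = 0
  1+0 = 1
  1+0 = 1
  1+0 = 1
  0+0 = 0
  1+0 = 1
  1+0 = 1
  1+0 = 1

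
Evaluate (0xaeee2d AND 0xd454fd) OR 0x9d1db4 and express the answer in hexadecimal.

0xaeee2d AND 0xd454fd = 0x84442d.
Then OR with 0x9d1db4.

0x9d5dbd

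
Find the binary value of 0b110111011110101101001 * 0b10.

0b1101110111101011010010

Multiply each base-2 digit by 2, carrying:
  1×2 = 2 → write 0 carry 1
  0×2+1 = 1 → write 1
  0×2 = 0 → write 0
  1×2 = 2 → write 0 carry 1
  0×2+1 = 1 → write 1
  1×2 = 2 → write 0 carry 1
  1×2+1 = 3 → write 1 carry 1
  0×2+1 = 1 → write 1
  1×2 = 2 → write 0 carry 1
  0×2+1 = 1 → write 1
  1×2 = 2 → write 0 carry 1
  1×2+1 = 3 → write 1 carry 1
  1×2+1 = 3 → write 1 carry 1
  1×2+1 = 3 → write 1 carry 1
  0×2+1 = 1 → write 1
  1×2 = 2 → write 0 carry 1
  1×2+1 = 3 → write 1 carry 1
  1×2+1 = 3 → write 1 carry 1
  0×2+1 = 1 → write 1
  1×2 = 2 → write 0 carry 1
  1×2+1 = 3 → write 1 carry 1
  remaining carry: 1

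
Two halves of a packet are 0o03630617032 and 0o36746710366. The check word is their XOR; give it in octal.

0o35176107354

XOR each oct digit independently (no carries):
  0^3=3, 3^6=5, 6^7=1, 3^4=7, 0^6=6, 6^7=1, 1^1=0, 7^0=7, 0^3=3, 3^6=5, 2^6=4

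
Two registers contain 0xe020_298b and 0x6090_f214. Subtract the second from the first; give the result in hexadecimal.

0x7f8f3777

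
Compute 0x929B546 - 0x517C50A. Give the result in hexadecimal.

0x411F03C

Subtract column by column in base 16:
  6-A → C (borrow)
  4-0-1 → 3
  5-5 → 0
  B-C → F (borrow)
  9-7-1 → 1
  2-1 → 1
  9-5 → 4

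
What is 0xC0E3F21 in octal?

0o1403437441

Expand each hex digit to 4 bits: C=1100 0=0000 E=1110 3=0011 F=1111 2=0010 1=0001.
Group the bits in threes: 001 100 000 011 100 011 111 100 100 001 → 1403437441.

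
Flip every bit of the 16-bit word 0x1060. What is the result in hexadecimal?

Each hex digit d becomes F−d:
  1→E, 0→F, 6→9, 0→F

0xEF9F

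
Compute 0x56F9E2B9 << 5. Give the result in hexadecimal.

5 bits is not a whole number of base-16 digits; in binary: 1010110111110011110001010111001 << 5 = 101011011111001111000101011100100000.

0xADF3C5720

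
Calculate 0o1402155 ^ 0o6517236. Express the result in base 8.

XOR each oct digit independently (no carries):
  1^6=7, 4^5=1, 0^1=1, 2^7=5, 1^2=3, 5^3=6, 5^6=3

0o7115363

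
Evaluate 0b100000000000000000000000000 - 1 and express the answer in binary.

0b11111111111111111111111111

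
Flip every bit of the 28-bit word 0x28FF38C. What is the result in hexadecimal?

Each hex digit d becomes F−d:
  2→D, 8→7, F→0, F→0, 3→C, 8→7, C→3

0xD700C73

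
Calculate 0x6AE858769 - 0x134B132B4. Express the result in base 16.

Subtract column by column in base 16:
  9-4 → 5
  6-B → B (borrow)
  7-2-1 → 4
  8-3 → 5
  5-1 → 4
  8-B → D (borrow)
  E-4-1 → 9
  A-3 → 7
  6-1 → 5

0x579D454B5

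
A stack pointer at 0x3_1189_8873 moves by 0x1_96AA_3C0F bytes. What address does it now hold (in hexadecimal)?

Add column by column in base 16, right to left:
  3+F = 2 carry 1
  7+0+1 = 8
  8+C = 4 carry 1
  8+3+1 = C
  9+A = 3 carry 1
  8+A+1 = 3 carry 1
  1+6+1 = 8
  1+9 = A
  3+1 = 4

0x4A833C482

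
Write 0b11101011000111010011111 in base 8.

Group the bits in threes: 011 101 011 000 111 010 011 111 → 35307237.

0o35307237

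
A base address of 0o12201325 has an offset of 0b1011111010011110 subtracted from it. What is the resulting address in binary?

0b1010000100010000110111

0o12201325 = 0b1010010000001011010101 in binary.
Subtract column by column in base 2:
  1-0 → 1
  0-1 → 1 (borrow)
  1-1-1 → 1 (borrow)
  0-1-1 → 0 (borrow)
  1-1-1 → 1 (borrow)
  0-0-1 → 1 (borrow)
  1-0-1 → 0
  1-1 → 0
  0-0 → 0
  1-1 → 0
  0-1 → 1 (borrow)
  0-1-1 → 0 (borrow)
  0-1-1 → 0 (borrow)
  0-1-1 → 0 (borrow)
  0-0-1 → 1 (borrow)
  0-1-1 → 0 (borrow)
  1-0-1 → 0
  0-0 → 0
  0-0 → 0
  1-0 → 1
  0-0 → 0
  1-0 → 1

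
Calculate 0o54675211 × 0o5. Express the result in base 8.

Multiply each base-8 digit by 5, carrying:
  1×5 = 5 → write 5
  1×5 = 5 → write 5
  2×5 = 10 → write 2 carry 1
  5×5+1 = 26 → write 2 carry 3
  7×5+3 = 38 → write 6 carry 4
  6×5+4 = 34 → write 2 carry 4
  4×5+4 = 24 → write 0 carry 3
  5×5+3 = 28 → write 4 carry 3
  remaining carry: 3

0o340262255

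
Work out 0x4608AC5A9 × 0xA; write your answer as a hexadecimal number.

Multiply each base-16 digit by 10, carrying:
  9×10 = 90 → write A carry 5
  A×10+5 = 105 → write 9 carry 6
  5×10+6 = 56 → write 8 carry 3
  C×10+3 = 123 → write B carry 7
  A×10+7 = 107 → write B carry 6
  8×10+6 = 86 → write 6 carry 5
  0×10+5 = 5 → write 5
  6×10 = 60 → write C carry 3
  4×10+3 = 43 → write B carry 2
  remaining carry: 2

0x2BC56BB89A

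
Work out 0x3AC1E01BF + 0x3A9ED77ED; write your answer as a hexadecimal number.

Add column by column in base 16, right to left:
  F+D = C carry 1
  B+E+1 = A carry 1
  1+7+1 = 9
  0+7 = 7
  E+D = B carry 1
  1+E+1 = 0 carry 1
  C+9+1 = 6 carry 1
  A+A+1 = 5 carry 1
  3+3+1 = 7

0x7560B79AC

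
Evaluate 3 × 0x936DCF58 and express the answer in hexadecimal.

Multiply each base-16 digit by 3, carrying:
  8×3 = 24 → write 8 carry 1
  5×3+1 = 16 → write 0 carry 1
  F×3+1 = 46 → write E carry 2
  C×3+2 = 38 → write 6 carry 2
  D×3+2 = 41 → write 9 carry 2
  6×3+2 = 20 → write 4 carry 1
  3×3+1 = 10 → write A
  9×3 = 27 → write B carry 1
  remaining carry: 1

0x1BA496E08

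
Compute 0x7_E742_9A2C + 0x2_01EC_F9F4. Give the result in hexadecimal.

0x9E92F9420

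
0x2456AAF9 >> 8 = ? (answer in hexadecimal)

Shifting right by 8 bits = 2 hex digits: drop the last 2.

0x2456AA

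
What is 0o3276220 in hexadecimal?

0xD7C90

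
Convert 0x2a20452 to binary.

0b10101000100000010001010010

Expand each hex digit to 4 bits: 2=0010 a=1010 2=0010 0=0000 4=0100 5=0101 2=0010.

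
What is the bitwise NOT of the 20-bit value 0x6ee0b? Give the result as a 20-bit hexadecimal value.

0x911f4

Each hex digit d becomes f−d:
  6→9, e→1, e→1, 0→f, b→4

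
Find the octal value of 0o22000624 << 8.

0o11000312000

8 bits is not a whole number of base-8 digits; in binary: 10010000000000110010100 << 8 = 1001000000000011001010000000000.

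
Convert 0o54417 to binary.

0b101100100001111

Each octal digit is 3 bits: 5=101 4=100 4=100 1=001 7=111.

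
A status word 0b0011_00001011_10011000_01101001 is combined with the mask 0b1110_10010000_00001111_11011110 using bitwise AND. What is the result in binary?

AND bit by bit (1 only where both bits are 1):
  0011000010111001100001101001
& 1110100100000000111111011110
= 0010000000000000100001001000

0b0010000000000000100001001000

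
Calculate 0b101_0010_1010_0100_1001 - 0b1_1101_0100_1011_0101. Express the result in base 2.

Subtract column by column in base 2:
  1-1 → 0
  0-0 → 0
  0-1 → 1 (borrow)
  1-0-1 → 0
  0-1 → 1 (borrow)
  0-1-1 → 0 (borrow)
  1-0-1 → 0
  0-1 → 1 (borrow)
  0-0-1 → 1 (borrow)
  1-0-1 → 0
  0-1 → 1 (borrow)
  1-0-1 → 0
  0-1 → 1 (borrow)
  1-0-1 → 0
  0-1 → 1 (borrow)
  0-1-1 → 0 (borrow)
  1-1-1 → 1 (borrow)
  0-0-1 → 1 (borrow)
  1-0-1 → 0

0b110101010110010100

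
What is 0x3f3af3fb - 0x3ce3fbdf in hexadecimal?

0x256f81c

Subtract column by column in base 16:
  b-f → c (borrow)
  f-d-1 → 1
  3-b → 8 (borrow)
  f-f-1 → f (borrow)
  a-3-1 → 6
  3-e → 5 (borrow)
  f-c-1 → 2
  3-3 → 0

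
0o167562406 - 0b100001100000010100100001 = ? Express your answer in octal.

0o126157745

0b100001100000010100100001 = 0o41402441 in octal.
Subtract column by column in base 8:
  6-1 → 5
  0-4 → 4 (borrow)
  4-4-1 → 7 (borrow)
  2-2-1 → 7 (borrow)
  6-0-1 → 5
  5-4 → 1
  7-1 → 6
  6-4 → 2
  1-0 → 1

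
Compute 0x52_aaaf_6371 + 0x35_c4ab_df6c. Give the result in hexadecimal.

Add column by column in base 16, right to left:
  1+c = d
  7+6 = d
  3+f = 2 carry 1
  6+d+1 = 4 carry 1
  f+b+1 = b carry 1
  a+a+1 = 5 carry 1
  a+4+1 = f
  a+c = 6 carry 1
  2+5+1 = 8
  5+3 = 8

0x886f5b42dd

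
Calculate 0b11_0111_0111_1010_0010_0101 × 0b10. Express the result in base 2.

0b11011101111010001001010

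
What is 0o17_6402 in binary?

0b1111110100000010

Each octal digit is 3 bits: 1=001 7=111 6=110 4=100 0=000 2=010.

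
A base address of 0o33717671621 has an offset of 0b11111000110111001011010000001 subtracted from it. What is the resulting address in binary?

0o33717671621 = 0b11011111001111110111001110010001 in binary.
Subtract column by column in base 2:
  1-1 → 0
  0-0 → 0
  0-0 → 0
  0-0 → 0
  1-0 → 1
  0-0 → 0
  0-0 → 0
  1-1 → 0
  1-0 → 1
  1-1 → 0
  0-1 → 1 (borrow)
  0-0-1 → 1 (borrow)
  1-1-1 → 1 (borrow)
  1-0-1 → 0
  1-0 → 1
  0-1 → 1 (borrow)
  1-1-1 → 1 (borrow)
  1-1-1 → 1 (borrow)
  1-0-1 → 0
  1-1 → 0
  1-1 → 0
  1-0 → 1
  0-0 → 0
  0-0 → 0
  1-1 → 0
  1-1 → 0
  1-1 → 0
  1-1 → 0
  1-1 → 0
  0-0 → 0
  1-0 → 1
  1-0 → 1

0b11000000001000111101110100010000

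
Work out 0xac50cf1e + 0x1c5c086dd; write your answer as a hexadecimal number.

Add column by column in base 16, right to left:
  e+d = b carry 1
  1+d+1 = f
  f+6 = 5 carry 1
  c+8+1 = 5 carry 1
  0+0+1 = 1
  5+c = 1 carry 1
  c+5+1 = 2 carry 1
  a+c+1 = 7 carry 1
  0+1+1 = 2

0x2721155fb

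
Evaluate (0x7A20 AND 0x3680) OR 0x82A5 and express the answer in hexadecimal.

0x7A20 AND 0x3680 = 0x3200.
Then OR with 0x82A5.

0xB2A5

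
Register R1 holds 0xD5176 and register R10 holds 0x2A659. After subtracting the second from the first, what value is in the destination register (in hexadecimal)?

0xAAB1D

Subtract column by column in base 16:
  6-9 → D (borrow)
  7-5-1 → 1
  1-6 → B (borrow)
  5-A-1 → A (borrow)
  D-2-1 → A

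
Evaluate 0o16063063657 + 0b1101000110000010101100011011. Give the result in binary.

0b1111101111001001001001011001010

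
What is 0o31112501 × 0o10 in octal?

0o311125010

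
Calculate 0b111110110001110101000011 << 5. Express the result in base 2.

0b11111011000111010100001100000

Left shift by 5: append 5 zero bits.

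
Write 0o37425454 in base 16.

Each octal digit is 3 bits: 3=011 7=111 4=100 2=010 5=101 4=100 5=101 4=100.
Group the bits into nibbles: 0111 1110 0010 1011 0010 1100 → 7E2B2C.

0x7E2B2C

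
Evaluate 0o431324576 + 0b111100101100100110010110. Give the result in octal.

0b111100101100100110010110 = 0o74544626 in octal.
Add column by column in base 8, right to left:
  6+6 = 4 carry 1
  7+2+1 = 2 carry 1
  5+6+1 = 4 carry 1
  4+4+1 = 1 carry 1
  2+4+1 = 7
  3+5 = 0 carry 1
  1+4+1 = 6
  3+7 = 2 carry 1
  4+0+1 = 5

0o526071424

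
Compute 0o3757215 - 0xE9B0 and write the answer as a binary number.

0b11101111010011011101

0o3757215 = 0b11111101111010001101 in binary.
0xE9B0 = 0b1110100110110000 in binary.
Subtract column by column in base 2:
  1-0 → 1
  0-0 → 0
  1-0 → 1
  1-0 → 1
  0-1 → 1 (borrow)
  0-1-1 → 0 (borrow)
  0-0-1 → 1 (borrow)
  1-1-1 → 1 (borrow)
  0-1-1 → 0 (borrow)
  1-0-1 → 0
  1-0 → 1
  1-1 → 0
  1-0 → 1
  0-1 → 1 (borrow)
  1-1-1 → 1 (borrow)
  1-1-1 → 1 (borrow)
  1-0-1 → 0
  1-0 → 1
  1-0 → 1
  1-0 → 1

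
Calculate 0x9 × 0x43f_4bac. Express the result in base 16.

Multiply each base-16 digit by 9, carrying:
  c×9 = 108 → write c carry 6
  a×9+6 = 96 → write 0 carry 6
  b×9+6 = 105 → write 9 carry 6
  4×9+6 = 42 → write a carry 2
  f×9+2 = 137 → write 9 carry 8
  3×9+8 = 35 → write 3 carry 2
  4×9+2 = 38 → write 6 carry 2
  remaining carry: 2

0x2639a90c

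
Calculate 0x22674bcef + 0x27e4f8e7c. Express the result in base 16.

Add column by column in base 16, right to left:
  f+c = b carry 1
  e+7+1 = 6 carry 1
  c+e+1 = b carry 1
  b+8+1 = 4 carry 1
  4+f+1 = 4 carry 1
  7+4+1 = c
  6+e = 4 carry 1
  2+7+1 = a
  2+2 = 4

0x4a4c44b6b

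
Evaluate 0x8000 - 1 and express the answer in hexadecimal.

0x7FFF

The trailing 3 digits are 0, so subtracting 1 borrows through: they become F and the next digit up decrements.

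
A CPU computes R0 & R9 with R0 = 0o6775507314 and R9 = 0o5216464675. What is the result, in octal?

0o4214404214

AND each oct digit independently (no carries):
  6&5=4, 7&2=2, 7&1=1, 5&6=4, 5&4=4, 0&6=0, 7&4=4, 3&6=2, 1&7=1, 4&5=4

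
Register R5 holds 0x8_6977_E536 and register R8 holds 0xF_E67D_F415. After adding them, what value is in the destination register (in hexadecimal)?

0x184FF5D94B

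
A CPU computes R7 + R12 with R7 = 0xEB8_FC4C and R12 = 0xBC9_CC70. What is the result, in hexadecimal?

0x1A82C8BC

Add column by column in base 16, right to left:
  C+0 = C
  4+7 = B
  C+C = 8 carry 1
  F+C+1 = C carry 1
  8+9+1 = 2 carry 1
  B+C+1 = 8 carry 1
  E+B+1 = A carry 1
  final carry 1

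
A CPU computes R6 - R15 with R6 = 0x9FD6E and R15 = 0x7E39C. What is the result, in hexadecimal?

0x219D2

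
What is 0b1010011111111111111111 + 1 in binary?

The trailing 17 digits are 1 (max in base 2), so adding 1 cascades: they roll to 0 and the next digit up increments.

0b1010100000000000000000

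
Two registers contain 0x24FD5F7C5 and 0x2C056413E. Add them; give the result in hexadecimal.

0x5102C3903

Add column by column in base 16, right to left:
  5+E = 3 carry 1
  C+3+1 = 0 carry 1
  7+1+1 = 9
  F+4 = 3 carry 1
  5+6+1 = C
  D+5 = 2 carry 1
  F+0+1 = 0 carry 1
  4+C+1 = 1 carry 1
  2+2+1 = 5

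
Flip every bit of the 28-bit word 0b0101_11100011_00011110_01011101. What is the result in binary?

0b1010000111001110000110100010

Invert each bit: 0101111000110001111001011101 → 1010000111001110000110100010.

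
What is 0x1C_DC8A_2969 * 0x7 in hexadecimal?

0xCA07C721DF

Multiply each base-16 digit by 7, carrying:
  9×7 = 63 → write F carry 3
  6×7+3 = 45 → write D carry 2
  9×7+2 = 65 → write 1 carry 4
  2×7+4 = 18 → write 2 carry 1
  A×7+1 = 71 → write 7 carry 4
  8×7+4 = 60 → write C carry 3
  C×7+3 = 87 → write 7 carry 5
  D×7+5 = 96 → write 0 carry 6
  C×7+6 = 90 → write A carry 5
  1×7+5 = 12 → write C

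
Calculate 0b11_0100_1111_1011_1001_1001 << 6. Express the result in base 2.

Left shift by 6: append 6 zero bits.

0b1101001111101110011001000000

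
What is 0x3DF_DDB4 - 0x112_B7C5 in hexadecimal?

0x2CD25EF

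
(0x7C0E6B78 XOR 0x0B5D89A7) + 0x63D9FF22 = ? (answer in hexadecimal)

0xDB2DE201

First 0x7C0E6B78 XOR 0x0B5D89A7 = 0x7753E2DF.
Add column by column in base 16, right to left:
  F+2 = 1 carry 1
  D+2+1 = 0 carry 1
  2+F+1 = 2 carry 1
  E+F+1 = E carry 1
  3+9+1 = D
  5+D = 2 carry 1
  7+3+1 = B
  7+6 = D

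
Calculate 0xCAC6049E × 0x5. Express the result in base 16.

Multiply each base-16 digit by 5, carrying:
  E×5 = 70 → write 6 carry 4
  9×5+4 = 49 → write 1 carry 3
  4×5+3 = 23 → write 7 carry 1
  0×5+1 = 1 → write 1
  6×5 = 30 → write E carry 1
  C×5+1 = 61 → write D carry 3
  A×5+3 = 53 → write 5 carry 3
  C×5+3 = 63 → write F carry 3
  remaining carry: 3

0x3F5DE1716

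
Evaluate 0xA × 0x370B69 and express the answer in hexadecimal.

0x226721A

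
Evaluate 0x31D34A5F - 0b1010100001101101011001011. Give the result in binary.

0b110000100000100110111110010100

0x31D34A5F = 0b110001110100110100101001011111 in binary.
Subtract column by column in base 2:
  1-1 → 0
  1-1 → 0
  1-0 → 1
  1-1 → 0
  1-0 → 1
  0-0 → 0
  1-1 → 0
  0-1 → 1 (borrow)
  0-0-1 → 1 (borrow)
  1-1-1 → 1 (borrow)
  0-0-1 → 1 (borrow)
  1-1-1 → 1 (borrow)
  0-1-1 → 0 (borrow)
  0-0-1 → 1 (borrow)
  1-1-1 → 1 (borrow)
  0-1-1 → 0 (borrow)
  1-0-1 → 0
  1-0 → 1
  0-0 → 0
  0-0 → 0
  1-1 → 0
  0-0 → 0
  1-1 → 0
  1-0 → 1
  1-1 → 0
  0-0 → 0
  0-0 → 0
  0-0 → 0
  1-0 → 1
  1-0 → 1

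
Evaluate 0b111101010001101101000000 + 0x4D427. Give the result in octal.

0o76367547

0b111101010001101101000000 = 0o75215500 in octal.
0x4D427 = 0o1152047 in octal.
Add column by column in base 8, right to left:
  0+7 = 7
  0+4 = 4
  5+0 = 5
  5+2 = 7
  1+5 = 6
  2+1 = 3
  5+1 = 6
  7+0 = 7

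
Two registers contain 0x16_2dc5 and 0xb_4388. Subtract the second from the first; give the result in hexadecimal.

0xaea3d

Subtract column by column in base 16:
  5-8 → d (borrow)
  c-8-1 → 3
  d-3 → a
  2-4 → e (borrow)
  6-b-1 → a (borrow)
  1-0-1 → 0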